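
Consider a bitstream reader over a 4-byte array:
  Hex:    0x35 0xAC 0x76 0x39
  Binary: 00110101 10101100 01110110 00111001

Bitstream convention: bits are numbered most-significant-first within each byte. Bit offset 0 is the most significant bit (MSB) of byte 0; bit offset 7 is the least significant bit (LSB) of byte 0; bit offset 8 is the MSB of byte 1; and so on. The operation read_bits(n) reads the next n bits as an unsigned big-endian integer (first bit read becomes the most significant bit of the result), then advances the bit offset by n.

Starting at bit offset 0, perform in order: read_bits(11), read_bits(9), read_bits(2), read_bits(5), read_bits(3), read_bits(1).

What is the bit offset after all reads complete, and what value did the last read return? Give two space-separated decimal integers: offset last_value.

Read 1: bits[0:11] width=11 -> value=429 (bin 00110101101); offset now 11 = byte 1 bit 3; 21 bits remain
Read 2: bits[11:20] width=9 -> value=199 (bin 011000111); offset now 20 = byte 2 bit 4; 12 bits remain
Read 3: bits[20:22] width=2 -> value=1 (bin 01); offset now 22 = byte 2 bit 6; 10 bits remain
Read 4: bits[22:27] width=5 -> value=17 (bin 10001); offset now 27 = byte 3 bit 3; 5 bits remain
Read 5: bits[27:30] width=3 -> value=6 (bin 110); offset now 30 = byte 3 bit 6; 2 bits remain
Read 6: bits[30:31] width=1 -> value=0 (bin 0); offset now 31 = byte 3 bit 7; 1 bits remain

Answer: 31 0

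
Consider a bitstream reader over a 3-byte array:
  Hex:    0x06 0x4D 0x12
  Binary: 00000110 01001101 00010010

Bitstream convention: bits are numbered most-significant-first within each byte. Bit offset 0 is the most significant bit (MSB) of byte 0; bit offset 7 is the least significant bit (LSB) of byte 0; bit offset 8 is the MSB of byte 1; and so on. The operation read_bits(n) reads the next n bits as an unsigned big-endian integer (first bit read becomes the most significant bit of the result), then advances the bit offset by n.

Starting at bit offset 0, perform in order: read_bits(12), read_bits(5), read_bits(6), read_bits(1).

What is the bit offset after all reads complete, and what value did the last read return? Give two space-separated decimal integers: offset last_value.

Read 1: bits[0:12] width=12 -> value=100 (bin 000001100100); offset now 12 = byte 1 bit 4; 12 bits remain
Read 2: bits[12:17] width=5 -> value=26 (bin 11010); offset now 17 = byte 2 bit 1; 7 bits remain
Read 3: bits[17:23] width=6 -> value=9 (bin 001001); offset now 23 = byte 2 bit 7; 1 bits remain
Read 4: bits[23:24] width=1 -> value=0 (bin 0); offset now 24 = byte 3 bit 0; 0 bits remain

Answer: 24 0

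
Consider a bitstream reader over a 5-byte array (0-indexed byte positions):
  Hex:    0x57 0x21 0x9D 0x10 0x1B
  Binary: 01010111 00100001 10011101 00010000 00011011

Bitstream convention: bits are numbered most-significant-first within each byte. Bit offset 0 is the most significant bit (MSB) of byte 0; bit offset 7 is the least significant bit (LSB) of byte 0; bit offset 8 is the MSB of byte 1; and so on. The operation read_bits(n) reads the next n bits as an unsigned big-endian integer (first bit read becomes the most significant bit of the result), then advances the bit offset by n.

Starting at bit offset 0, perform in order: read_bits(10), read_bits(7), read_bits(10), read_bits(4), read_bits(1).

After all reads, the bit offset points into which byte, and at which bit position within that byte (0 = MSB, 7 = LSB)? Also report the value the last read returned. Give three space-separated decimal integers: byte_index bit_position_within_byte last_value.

Read 1: bits[0:10] width=10 -> value=348 (bin 0101011100); offset now 10 = byte 1 bit 2; 30 bits remain
Read 2: bits[10:17] width=7 -> value=67 (bin 1000011); offset now 17 = byte 2 bit 1; 23 bits remain
Read 3: bits[17:27] width=10 -> value=232 (bin 0011101000); offset now 27 = byte 3 bit 3; 13 bits remain
Read 4: bits[27:31] width=4 -> value=8 (bin 1000); offset now 31 = byte 3 bit 7; 9 bits remain
Read 5: bits[31:32] width=1 -> value=0 (bin 0); offset now 32 = byte 4 bit 0; 8 bits remain

Answer: 4 0 0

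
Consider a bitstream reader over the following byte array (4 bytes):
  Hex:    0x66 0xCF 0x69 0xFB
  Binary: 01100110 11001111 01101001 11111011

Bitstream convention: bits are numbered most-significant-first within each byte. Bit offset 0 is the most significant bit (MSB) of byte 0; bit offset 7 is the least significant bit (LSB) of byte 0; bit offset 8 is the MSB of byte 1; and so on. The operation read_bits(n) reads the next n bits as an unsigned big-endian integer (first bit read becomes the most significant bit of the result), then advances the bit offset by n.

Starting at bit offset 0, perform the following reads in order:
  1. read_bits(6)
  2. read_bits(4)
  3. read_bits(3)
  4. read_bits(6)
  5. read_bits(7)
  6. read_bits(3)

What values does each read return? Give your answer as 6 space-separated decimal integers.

Read 1: bits[0:6] width=6 -> value=25 (bin 011001); offset now 6 = byte 0 bit 6; 26 bits remain
Read 2: bits[6:10] width=4 -> value=11 (bin 1011); offset now 10 = byte 1 bit 2; 22 bits remain
Read 3: bits[10:13] width=3 -> value=1 (bin 001); offset now 13 = byte 1 bit 5; 19 bits remain
Read 4: bits[13:19] width=6 -> value=59 (bin 111011); offset now 19 = byte 2 bit 3; 13 bits remain
Read 5: bits[19:26] width=7 -> value=39 (bin 0100111); offset now 26 = byte 3 bit 2; 6 bits remain
Read 6: bits[26:29] width=3 -> value=7 (bin 111); offset now 29 = byte 3 bit 5; 3 bits remain

Answer: 25 11 1 59 39 7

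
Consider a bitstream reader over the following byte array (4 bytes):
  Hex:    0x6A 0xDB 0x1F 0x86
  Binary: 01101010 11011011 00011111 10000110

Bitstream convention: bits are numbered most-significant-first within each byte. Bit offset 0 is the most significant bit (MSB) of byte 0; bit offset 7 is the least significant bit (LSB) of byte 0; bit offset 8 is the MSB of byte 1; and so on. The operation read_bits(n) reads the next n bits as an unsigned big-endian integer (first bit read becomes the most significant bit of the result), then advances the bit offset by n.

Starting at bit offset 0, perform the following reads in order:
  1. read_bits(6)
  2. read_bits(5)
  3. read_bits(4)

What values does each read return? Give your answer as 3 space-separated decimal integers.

Answer: 26 22 13

Derivation:
Read 1: bits[0:6] width=6 -> value=26 (bin 011010); offset now 6 = byte 0 bit 6; 26 bits remain
Read 2: bits[6:11] width=5 -> value=22 (bin 10110); offset now 11 = byte 1 bit 3; 21 bits remain
Read 3: bits[11:15] width=4 -> value=13 (bin 1101); offset now 15 = byte 1 bit 7; 17 bits remain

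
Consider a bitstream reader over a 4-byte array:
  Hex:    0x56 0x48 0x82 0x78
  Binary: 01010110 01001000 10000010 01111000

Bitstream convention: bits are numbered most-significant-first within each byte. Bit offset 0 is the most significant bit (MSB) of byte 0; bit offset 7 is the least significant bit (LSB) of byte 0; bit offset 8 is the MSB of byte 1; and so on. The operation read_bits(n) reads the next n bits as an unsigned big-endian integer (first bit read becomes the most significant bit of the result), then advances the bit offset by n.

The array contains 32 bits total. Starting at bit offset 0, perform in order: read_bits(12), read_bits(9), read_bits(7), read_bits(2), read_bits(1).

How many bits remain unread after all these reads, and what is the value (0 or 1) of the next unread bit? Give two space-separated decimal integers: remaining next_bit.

Answer: 1 0

Derivation:
Read 1: bits[0:12] width=12 -> value=1380 (bin 010101100100); offset now 12 = byte 1 bit 4; 20 bits remain
Read 2: bits[12:21] width=9 -> value=272 (bin 100010000); offset now 21 = byte 2 bit 5; 11 bits remain
Read 3: bits[21:28] width=7 -> value=39 (bin 0100111); offset now 28 = byte 3 bit 4; 4 bits remain
Read 4: bits[28:30] width=2 -> value=2 (bin 10); offset now 30 = byte 3 bit 6; 2 bits remain
Read 5: bits[30:31] width=1 -> value=0 (bin 0); offset now 31 = byte 3 bit 7; 1 bits remain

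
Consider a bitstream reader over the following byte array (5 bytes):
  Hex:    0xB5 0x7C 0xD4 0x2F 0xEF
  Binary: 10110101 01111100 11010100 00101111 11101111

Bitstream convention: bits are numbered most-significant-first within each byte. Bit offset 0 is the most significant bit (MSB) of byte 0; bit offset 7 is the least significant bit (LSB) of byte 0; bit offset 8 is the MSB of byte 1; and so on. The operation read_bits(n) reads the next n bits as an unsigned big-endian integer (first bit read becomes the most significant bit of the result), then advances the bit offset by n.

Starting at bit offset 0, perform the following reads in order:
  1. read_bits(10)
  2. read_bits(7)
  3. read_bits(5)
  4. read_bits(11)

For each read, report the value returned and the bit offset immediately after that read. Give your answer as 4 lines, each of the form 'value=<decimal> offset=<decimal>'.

Answer: value=725 offset=10
value=121 offset=17
value=21 offset=22
value=95 offset=33

Derivation:
Read 1: bits[0:10] width=10 -> value=725 (bin 1011010101); offset now 10 = byte 1 bit 2; 30 bits remain
Read 2: bits[10:17] width=7 -> value=121 (bin 1111001); offset now 17 = byte 2 bit 1; 23 bits remain
Read 3: bits[17:22] width=5 -> value=21 (bin 10101); offset now 22 = byte 2 bit 6; 18 bits remain
Read 4: bits[22:33] width=11 -> value=95 (bin 00001011111); offset now 33 = byte 4 bit 1; 7 bits remain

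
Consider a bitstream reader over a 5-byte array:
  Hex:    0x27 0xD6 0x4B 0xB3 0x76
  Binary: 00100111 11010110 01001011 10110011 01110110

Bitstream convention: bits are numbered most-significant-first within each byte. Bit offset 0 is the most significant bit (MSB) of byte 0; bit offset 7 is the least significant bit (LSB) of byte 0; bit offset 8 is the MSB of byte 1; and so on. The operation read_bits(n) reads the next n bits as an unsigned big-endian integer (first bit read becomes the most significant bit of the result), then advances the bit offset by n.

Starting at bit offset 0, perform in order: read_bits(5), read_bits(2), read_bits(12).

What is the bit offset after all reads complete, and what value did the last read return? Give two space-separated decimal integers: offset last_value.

Read 1: bits[0:5] width=5 -> value=4 (bin 00100); offset now 5 = byte 0 bit 5; 35 bits remain
Read 2: bits[5:7] width=2 -> value=3 (bin 11); offset now 7 = byte 0 bit 7; 33 bits remain
Read 3: bits[7:19] width=12 -> value=3762 (bin 111010110010); offset now 19 = byte 2 bit 3; 21 bits remain

Answer: 19 3762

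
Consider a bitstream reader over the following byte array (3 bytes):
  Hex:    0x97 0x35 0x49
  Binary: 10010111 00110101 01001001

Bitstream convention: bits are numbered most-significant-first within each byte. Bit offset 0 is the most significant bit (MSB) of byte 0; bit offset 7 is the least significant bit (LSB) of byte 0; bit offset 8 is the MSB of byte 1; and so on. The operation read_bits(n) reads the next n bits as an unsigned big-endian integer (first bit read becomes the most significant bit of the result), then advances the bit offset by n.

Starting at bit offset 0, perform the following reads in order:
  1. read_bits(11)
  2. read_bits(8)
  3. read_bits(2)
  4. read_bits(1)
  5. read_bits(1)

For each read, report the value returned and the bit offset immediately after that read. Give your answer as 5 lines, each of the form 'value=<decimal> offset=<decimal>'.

Read 1: bits[0:11] width=11 -> value=1209 (bin 10010111001); offset now 11 = byte 1 bit 3; 13 bits remain
Read 2: bits[11:19] width=8 -> value=170 (bin 10101010); offset now 19 = byte 2 bit 3; 5 bits remain
Read 3: bits[19:21] width=2 -> value=1 (bin 01); offset now 21 = byte 2 bit 5; 3 bits remain
Read 4: bits[21:22] width=1 -> value=0 (bin 0); offset now 22 = byte 2 bit 6; 2 bits remain
Read 5: bits[22:23] width=1 -> value=0 (bin 0); offset now 23 = byte 2 bit 7; 1 bits remain

Answer: value=1209 offset=11
value=170 offset=19
value=1 offset=21
value=0 offset=22
value=0 offset=23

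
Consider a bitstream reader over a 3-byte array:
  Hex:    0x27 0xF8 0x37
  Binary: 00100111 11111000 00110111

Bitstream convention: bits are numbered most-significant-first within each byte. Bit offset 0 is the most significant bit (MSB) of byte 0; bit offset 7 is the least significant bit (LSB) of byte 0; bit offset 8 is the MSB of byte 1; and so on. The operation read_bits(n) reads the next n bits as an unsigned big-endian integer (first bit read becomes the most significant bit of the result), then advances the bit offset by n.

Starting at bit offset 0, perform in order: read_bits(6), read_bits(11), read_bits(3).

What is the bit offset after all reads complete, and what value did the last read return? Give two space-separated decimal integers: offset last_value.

Answer: 20 3

Derivation:
Read 1: bits[0:6] width=6 -> value=9 (bin 001001); offset now 6 = byte 0 bit 6; 18 bits remain
Read 2: bits[6:17] width=11 -> value=2032 (bin 11111110000); offset now 17 = byte 2 bit 1; 7 bits remain
Read 3: bits[17:20] width=3 -> value=3 (bin 011); offset now 20 = byte 2 bit 4; 4 bits remain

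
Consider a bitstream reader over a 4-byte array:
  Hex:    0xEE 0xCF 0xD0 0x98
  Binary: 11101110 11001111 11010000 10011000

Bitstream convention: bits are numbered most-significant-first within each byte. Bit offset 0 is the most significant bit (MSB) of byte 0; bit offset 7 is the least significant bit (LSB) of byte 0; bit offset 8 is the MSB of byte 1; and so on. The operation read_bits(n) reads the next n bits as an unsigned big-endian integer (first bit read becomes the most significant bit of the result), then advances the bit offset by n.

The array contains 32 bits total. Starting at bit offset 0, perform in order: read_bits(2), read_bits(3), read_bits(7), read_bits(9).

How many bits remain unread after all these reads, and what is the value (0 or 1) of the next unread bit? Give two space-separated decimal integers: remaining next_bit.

Read 1: bits[0:2] width=2 -> value=3 (bin 11); offset now 2 = byte 0 bit 2; 30 bits remain
Read 2: bits[2:5] width=3 -> value=5 (bin 101); offset now 5 = byte 0 bit 5; 27 bits remain
Read 3: bits[5:12] width=7 -> value=108 (bin 1101100); offset now 12 = byte 1 bit 4; 20 bits remain
Read 4: bits[12:21] width=9 -> value=506 (bin 111111010); offset now 21 = byte 2 bit 5; 11 bits remain

Answer: 11 0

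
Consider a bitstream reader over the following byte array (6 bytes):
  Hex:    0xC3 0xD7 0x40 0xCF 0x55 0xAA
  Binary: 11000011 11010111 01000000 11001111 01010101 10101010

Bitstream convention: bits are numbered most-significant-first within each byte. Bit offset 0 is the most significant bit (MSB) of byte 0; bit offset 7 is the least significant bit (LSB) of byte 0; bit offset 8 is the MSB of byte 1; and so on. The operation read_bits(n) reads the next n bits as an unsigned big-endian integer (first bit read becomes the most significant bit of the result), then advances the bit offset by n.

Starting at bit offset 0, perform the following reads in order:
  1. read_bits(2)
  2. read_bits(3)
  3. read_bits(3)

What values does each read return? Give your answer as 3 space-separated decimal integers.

Answer: 3 0 3

Derivation:
Read 1: bits[0:2] width=2 -> value=3 (bin 11); offset now 2 = byte 0 bit 2; 46 bits remain
Read 2: bits[2:5] width=3 -> value=0 (bin 000); offset now 5 = byte 0 bit 5; 43 bits remain
Read 3: bits[5:8] width=3 -> value=3 (bin 011); offset now 8 = byte 1 bit 0; 40 bits remain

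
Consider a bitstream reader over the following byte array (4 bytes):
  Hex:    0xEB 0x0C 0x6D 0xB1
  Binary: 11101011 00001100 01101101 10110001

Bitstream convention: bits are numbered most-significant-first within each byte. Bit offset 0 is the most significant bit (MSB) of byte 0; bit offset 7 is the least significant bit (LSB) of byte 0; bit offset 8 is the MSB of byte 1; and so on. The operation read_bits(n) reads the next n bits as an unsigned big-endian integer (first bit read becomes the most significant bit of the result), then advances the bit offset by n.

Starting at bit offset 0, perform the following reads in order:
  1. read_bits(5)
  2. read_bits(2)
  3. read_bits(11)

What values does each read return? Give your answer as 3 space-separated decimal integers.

Answer: 29 1 1073

Derivation:
Read 1: bits[0:5] width=5 -> value=29 (bin 11101); offset now 5 = byte 0 bit 5; 27 bits remain
Read 2: bits[5:7] width=2 -> value=1 (bin 01); offset now 7 = byte 0 bit 7; 25 bits remain
Read 3: bits[7:18] width=11 -> value=1073 (bin 10000110001); offset now 18 = byte 2 bit 2; 14 bits remain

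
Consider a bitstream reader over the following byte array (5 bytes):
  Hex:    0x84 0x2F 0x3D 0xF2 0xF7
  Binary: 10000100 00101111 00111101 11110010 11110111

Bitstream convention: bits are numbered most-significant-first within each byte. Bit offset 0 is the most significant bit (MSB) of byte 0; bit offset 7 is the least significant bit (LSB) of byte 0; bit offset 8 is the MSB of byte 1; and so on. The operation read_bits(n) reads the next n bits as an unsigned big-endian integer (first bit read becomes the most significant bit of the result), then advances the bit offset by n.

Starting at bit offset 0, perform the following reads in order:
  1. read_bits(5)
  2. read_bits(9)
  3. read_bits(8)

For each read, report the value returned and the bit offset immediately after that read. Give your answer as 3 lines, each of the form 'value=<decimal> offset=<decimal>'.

Read 1: bits[0:5] width=5 -> value=16 (bin 10000); offset now 5 = byte 0 bit 5; 35 bits remain
Read 2: bits[5:14] width=9 -> value=267 (bin 100001011); offset now 14 = byte 1 bit 6; 26 bits remain
Read 3: bits[14:22] width=8 -> value=207 (bin 11001111); offset now 22 = byte 2 bit 6; 18 bits remain

Answer: value=16 offset=5
value=267 offset=14
value=207 offset=22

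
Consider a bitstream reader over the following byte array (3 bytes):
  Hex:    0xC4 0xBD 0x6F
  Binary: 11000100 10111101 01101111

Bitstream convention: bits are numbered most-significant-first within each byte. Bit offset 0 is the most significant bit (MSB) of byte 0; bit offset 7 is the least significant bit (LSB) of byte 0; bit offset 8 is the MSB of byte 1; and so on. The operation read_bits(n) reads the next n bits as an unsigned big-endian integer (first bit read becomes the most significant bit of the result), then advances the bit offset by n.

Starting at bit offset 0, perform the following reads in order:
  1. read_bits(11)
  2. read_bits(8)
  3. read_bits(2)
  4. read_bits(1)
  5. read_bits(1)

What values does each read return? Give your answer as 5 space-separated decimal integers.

Answer: 1573 235 1 1 1

Derivation:
Read 1: bits[0:11] width=11 -> value=1573 (bin 11000100101); offset now 11 = byte 1 bit 3; 13 bits remain
Read 2: bits[11:19] width=8 -> value=235 (bin 11101011); offset now 19 = byte 2 bit 3; 5 bits remain
Read 3: bits[19:21] width=2 -> value=1 (bin 01); offset now 21 = byte 2 bit 5; 3 bits remain
Read 4: bits[21:22] width=1 -> value=1 (bin 1); offset now 22 = byte 2 bit 6; 2 bits remain
Read 5: bits[22:23] width=1 -> value=1 (bin 1); offset now 23 = byte 2 bit 7; 1 bits remain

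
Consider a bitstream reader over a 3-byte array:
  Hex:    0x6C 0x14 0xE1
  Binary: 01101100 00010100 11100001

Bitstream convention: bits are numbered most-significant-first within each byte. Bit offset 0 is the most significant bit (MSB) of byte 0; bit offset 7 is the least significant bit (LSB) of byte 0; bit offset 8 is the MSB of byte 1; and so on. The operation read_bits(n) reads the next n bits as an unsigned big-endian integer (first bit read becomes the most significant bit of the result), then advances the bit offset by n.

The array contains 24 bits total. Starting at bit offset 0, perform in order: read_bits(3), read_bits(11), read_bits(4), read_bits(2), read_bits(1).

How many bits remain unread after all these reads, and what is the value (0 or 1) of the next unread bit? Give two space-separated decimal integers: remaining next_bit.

Read 1: bits[0:3] width=3 -> value=3 (bin 011); offset now 3 = byte 0 bit 3; 21 bits remain
Read 2: bits[3:14] width=11 -> value=773 (bin 01100000101); offset now 14 = byte 1 bit 6; 10 bits remain
Read 3: bits[14:18] width=4 -> value=3 (bin 0011); offset now 18 = byte 2 bit 2; 6 bits remain
Read 4: bits[18:20] width=2 -> value=2 (bin 10); offset now 20 = byte 2 bit 4; 4 bits remain
Read 5: bits[20:21] width=1 -> value=0 (bin 0); offset now 21 = byte 2 bit 5; 3 bits remain

Answer: 3 0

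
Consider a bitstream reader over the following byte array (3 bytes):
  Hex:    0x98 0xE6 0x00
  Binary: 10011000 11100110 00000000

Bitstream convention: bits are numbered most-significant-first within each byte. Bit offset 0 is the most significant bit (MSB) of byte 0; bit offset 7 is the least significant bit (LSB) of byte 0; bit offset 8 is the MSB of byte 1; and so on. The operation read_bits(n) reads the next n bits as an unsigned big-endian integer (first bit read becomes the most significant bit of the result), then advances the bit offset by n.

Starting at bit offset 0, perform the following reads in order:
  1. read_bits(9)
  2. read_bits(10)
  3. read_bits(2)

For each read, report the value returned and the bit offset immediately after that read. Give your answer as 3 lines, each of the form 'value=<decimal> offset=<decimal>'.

Read 1: bits[0:9] width=9 -> value=305 (bin 100110001); offset now 9 = byte 1 bit 1; 15 bits remain
Read 2: bits[9:19] width=10 -> value=816 (bin 1100110000); offset now 19 = byte 2 bit 3; 5 bits remain
Read 3: bits[19:21] width=2 -> value=0 (bin 00); offset now 21 = byte 2 bit 5; 3 bits remain

Answer: value=305 offset=9
value=816 offset=19
value=0 offset=21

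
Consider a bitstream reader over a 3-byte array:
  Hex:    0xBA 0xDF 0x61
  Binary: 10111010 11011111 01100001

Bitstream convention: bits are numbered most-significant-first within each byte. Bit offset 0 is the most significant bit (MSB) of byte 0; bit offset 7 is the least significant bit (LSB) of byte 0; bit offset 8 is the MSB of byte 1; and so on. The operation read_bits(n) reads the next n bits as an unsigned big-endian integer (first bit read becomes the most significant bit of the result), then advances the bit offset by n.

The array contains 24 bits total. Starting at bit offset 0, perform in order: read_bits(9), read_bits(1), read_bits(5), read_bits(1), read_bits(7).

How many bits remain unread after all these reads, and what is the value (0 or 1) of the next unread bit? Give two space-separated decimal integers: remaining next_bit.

Read 1: bits[0:9] width=9 -> value=373 (bin 101110101); offset now 9 = byte 1 bit 1; 15 bits remain
Read 2: bits[9:10] width=1 -> value=1 (bin 1); offset now 10 = byte 1 bit 2; 14 bits remain
Read 3: bits[10:15] width=5 -> value=15 (bin 01111); offset now 15 = byte 1 bit 7; 9 bits remain
Read 4: bits[15:16] width=1 -> value=1 (bin 1); offset now 16 = byte 2 bit 0; 8 bits remain
Read 5: bits[16:23] width=7 -> value=48 (bin 0110000); offset now 23 = byte 2 bit 7; 1 bits remain

Answer: 1 1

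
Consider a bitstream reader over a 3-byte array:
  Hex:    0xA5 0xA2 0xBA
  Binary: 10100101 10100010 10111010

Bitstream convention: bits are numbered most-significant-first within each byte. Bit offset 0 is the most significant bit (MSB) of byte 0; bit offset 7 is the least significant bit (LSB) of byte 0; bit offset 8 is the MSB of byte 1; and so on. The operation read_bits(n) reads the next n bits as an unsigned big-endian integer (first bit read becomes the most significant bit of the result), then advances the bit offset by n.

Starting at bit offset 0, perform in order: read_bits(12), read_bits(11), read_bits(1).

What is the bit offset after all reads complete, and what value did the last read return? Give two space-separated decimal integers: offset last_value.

Read 1: bits[0:12] width=12 -> value=2650 (bin 101001011010); offset now 12 = byte 1 bit 4; 12 bits remain
Read 2: bits[12:23] width=11 -> value=349 (bin 00101011101); offset now 23 = byte 2 bit 7; 1 bits remain
Read 3: bits[23:24] width=1 -> value=0 (bin 0); offset now 24 = byte 3 bit 0; 0 bits remain

Answer: 24 0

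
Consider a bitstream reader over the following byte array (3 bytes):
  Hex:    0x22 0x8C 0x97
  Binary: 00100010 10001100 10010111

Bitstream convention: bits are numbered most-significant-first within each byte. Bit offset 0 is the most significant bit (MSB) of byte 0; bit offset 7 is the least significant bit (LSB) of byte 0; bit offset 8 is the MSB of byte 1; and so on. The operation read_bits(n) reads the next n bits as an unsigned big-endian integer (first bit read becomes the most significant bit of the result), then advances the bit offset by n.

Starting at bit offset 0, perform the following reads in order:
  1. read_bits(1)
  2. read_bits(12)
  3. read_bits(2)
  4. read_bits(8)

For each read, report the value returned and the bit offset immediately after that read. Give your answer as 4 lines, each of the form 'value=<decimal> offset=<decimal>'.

Answer: value=0 offset=1
value=1105 offset=13
value=2 offset=15
value=75 offset=23

Derivation:
Read 1: bits[0:1] width=1 -> value=0 (bin 0); offset now 1 = byte 0 bit 1; 23 bits remain
Read 2: bits[1:13] width=12 -> value=1105 (bin 010001010001); offset now 13 = byte 1 bit 5; 11 bits remain
Read 3: bits[13:15] width=2 -> value=2 (bin 10); offset now 15 = byte 1 bit 7; 9 bits remain
Read 4: bits[15:23] width=8 -> value=75 (bin 01001011); offset now 23 = byte 2 bit 7; 1 bits remain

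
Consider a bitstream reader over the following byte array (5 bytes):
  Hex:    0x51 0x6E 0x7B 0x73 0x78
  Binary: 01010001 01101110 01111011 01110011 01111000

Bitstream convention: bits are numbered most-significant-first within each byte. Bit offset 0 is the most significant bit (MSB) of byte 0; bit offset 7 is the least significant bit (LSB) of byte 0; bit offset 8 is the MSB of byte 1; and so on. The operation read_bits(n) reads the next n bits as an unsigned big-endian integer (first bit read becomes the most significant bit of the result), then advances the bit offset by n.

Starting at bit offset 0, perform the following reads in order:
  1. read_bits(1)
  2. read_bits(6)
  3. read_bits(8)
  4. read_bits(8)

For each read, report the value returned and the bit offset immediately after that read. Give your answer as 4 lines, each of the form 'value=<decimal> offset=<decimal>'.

Read 1: bits[0:1] width=1 -> value=0 (bin 0); offset now 1 = byte 0 bit 1; 39 bits remain
Read 2: bits[1:7] width=6 -> value=40 (bin 101000); offset now 7 = byte 0 bit 7; 33 bits remain
Read 3: bits[7:15] width=8 -> value=183 (bin 10110111); offset now 15 = byte 1 bit 7; 25 bits remain
Read 4: bits[15:23] width=8 -> value=61 (bin 00111101); offset now 23 = byte 2 bit 7; 17 bits remain

Answer: value=0 offset=1
value=40 offset=7
value=183 offset=15
value=61 offset=23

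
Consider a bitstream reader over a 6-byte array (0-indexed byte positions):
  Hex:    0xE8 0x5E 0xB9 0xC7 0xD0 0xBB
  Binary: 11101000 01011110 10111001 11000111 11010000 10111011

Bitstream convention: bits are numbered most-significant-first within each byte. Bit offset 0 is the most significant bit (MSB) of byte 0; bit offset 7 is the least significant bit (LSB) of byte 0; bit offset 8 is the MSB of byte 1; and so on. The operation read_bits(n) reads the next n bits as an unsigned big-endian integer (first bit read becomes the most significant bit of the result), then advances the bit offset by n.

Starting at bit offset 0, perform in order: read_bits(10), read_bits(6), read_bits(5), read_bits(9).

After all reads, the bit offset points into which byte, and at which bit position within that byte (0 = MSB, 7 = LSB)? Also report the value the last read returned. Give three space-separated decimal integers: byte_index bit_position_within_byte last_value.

Answer: 3 6 113

Derivation:
Read 1: bits[0:10] width=10 -> value=929 (bin 1110100001); offset now 10 = byte 1 bit 2; 38 bits remain
Read 2: bits[10:16] width=6 -> value=30 (bin 011110); offset now 16 = byte 2 bit 0; 32 bits remain
Read 3: bits[16:21] width=5 -> value=23 (bin 10111); offset now 21 = byte 2 bit 5; 27 bits remain
Read 4: bits[21:30] width=9 -> value=113 (bin 001110001); offset now 30 = byte 3 bit 6; 18 bits remain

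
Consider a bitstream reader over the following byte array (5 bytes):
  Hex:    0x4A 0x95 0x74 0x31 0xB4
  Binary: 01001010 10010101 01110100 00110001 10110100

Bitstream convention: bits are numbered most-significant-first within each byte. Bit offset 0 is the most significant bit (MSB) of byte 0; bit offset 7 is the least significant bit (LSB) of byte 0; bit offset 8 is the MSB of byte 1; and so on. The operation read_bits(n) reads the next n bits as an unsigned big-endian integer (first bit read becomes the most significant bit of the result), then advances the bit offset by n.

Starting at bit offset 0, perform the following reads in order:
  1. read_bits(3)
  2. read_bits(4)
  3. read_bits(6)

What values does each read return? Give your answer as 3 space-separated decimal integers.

Answer: 2 5 18

Derivation:
Read 1: bits[0:3] width=3 -> value=2 (bin 010); offset now 3 = byte 0 bit 3; 37 bits remain
Read 2: bits[3:7] width=4 -> value=5 (bin 0101); offset now 7 = byte 0 bit 7; 33 bits remain
Read 3: bits[7:13] width=6 -> value=18 (bin 010010); offset now 13 = byte 1 bit 5; 27 bits remain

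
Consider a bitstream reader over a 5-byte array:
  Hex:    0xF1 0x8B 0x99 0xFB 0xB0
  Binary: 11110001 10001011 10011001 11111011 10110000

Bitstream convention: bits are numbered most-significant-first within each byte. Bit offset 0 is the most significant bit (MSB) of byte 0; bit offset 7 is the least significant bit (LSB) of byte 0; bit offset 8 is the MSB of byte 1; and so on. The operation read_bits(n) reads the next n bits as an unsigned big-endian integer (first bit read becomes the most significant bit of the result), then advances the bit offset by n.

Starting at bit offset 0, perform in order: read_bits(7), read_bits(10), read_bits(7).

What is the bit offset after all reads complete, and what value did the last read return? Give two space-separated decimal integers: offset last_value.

Read 1: bits[0:7] width=7 -> value=120 (bin 1111000); offset now 7 = byte 0 bit 7; 33 bits remain
Read 2: bits[7:17] width=10 -> value=791 (bin 1100010111); offset now 17 = byte 2 bit 1; 23 bits remain
Read 3: bits[17:24] width=7 -> value=25 (bin 0011001); offset now 24 = byte 3 bit 0; 16 bits remain

Answer: 24 25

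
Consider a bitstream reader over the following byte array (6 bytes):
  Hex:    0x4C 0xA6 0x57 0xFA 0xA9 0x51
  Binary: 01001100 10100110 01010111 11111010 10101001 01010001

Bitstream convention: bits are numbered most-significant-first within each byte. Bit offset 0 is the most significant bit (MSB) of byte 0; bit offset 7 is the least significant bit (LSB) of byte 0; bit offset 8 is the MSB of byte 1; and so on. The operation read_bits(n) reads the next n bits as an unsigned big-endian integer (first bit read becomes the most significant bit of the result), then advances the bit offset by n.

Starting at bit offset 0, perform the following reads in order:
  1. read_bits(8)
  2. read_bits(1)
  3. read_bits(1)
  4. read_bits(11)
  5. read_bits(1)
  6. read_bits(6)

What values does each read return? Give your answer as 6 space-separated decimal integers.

Answer: 76 1 0 1226 1 63

Derivation:
Read 1: bits[0:8] width=8 -> value=76 (bin 01001100); offset now 8 = byte 1 bit 0; 40 bits remain
Read 2: bits[8:9] width=1 -> value=1 (bin 1); offset now 9 = byte 1 bit 1; 39 bits remain
Read 3: bits[9:10] width=1 -> value=0 (bin 0); offset now 10 = byte 1 bit 2; 38 bits remain
Read 4: bits[10:21] width=11 -> value=1226 (bin 10011001010); offset now 21 = byte 2 bit 5; 27 bits remain
Read 5: bits[21:22] width=1 -> value=1 (bin 1); offset now 22 = byte 2 bit 6; 26 bits remain
Read 6: bits[22:28] width=6 -> value=63 (bin 111111); offset now 28 = byte 3 bit 4; 20 bits remain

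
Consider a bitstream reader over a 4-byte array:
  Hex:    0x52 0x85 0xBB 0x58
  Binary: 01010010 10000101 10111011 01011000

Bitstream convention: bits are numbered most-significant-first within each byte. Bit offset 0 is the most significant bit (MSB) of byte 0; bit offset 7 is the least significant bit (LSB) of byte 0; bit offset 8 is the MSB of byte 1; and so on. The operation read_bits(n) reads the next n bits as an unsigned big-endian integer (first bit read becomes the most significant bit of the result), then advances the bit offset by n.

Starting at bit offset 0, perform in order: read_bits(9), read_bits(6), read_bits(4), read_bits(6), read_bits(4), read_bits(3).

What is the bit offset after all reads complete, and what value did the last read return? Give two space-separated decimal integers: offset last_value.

Read 1: bits[0:9] width=9 -> value=165 (bin 010100101); offset now 9 = byte 1 bit 1; 23 bits remain
Read 2: bits[9:15] width=6 -> value=2 (bin 000010); offset now 15 = byte 1 bit 7; 17 bits remain
Read 3: bits[15:19] width=4 -> value=13 (bin 1101); offset now 19 = byte 2 bit 3; 13 bits remain
Read 4: bits[19:25] width=6 -> value=54 (bin 110110); offset now 25 = byte 3 bit 1; 7 bits remain
Read 5: bits[25:29] width=4 -> value=11 (bin 1011); offset now 29 = byte 3 bit 5; 3 bits remain
Read 6: bits[29:32] width=3 -> value=0 (bin 000); offset now 32 = byte 4 bit 0; 0 bits remain

Answer: 32 0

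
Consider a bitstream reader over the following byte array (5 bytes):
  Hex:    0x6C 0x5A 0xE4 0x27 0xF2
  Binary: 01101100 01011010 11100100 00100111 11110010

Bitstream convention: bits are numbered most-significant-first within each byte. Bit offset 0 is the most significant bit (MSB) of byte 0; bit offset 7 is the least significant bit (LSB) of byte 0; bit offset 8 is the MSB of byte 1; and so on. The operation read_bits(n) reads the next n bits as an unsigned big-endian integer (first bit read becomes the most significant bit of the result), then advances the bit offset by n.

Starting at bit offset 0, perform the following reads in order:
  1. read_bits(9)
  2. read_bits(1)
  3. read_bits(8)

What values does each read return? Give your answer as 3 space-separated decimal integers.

Read 1: bits[0:9] width=9 -> value=216 (bin 011011000); offset now 9 = byte 1 bit 1; 31 bits remain
Read 2: bits[9:10] width=1 -> value=1 (bin 1); offset now 10 = byte 1 bit 2; 30 bits remain
Read 3: bits[10:18] width=8 -> value=107 (bin 01101011); offset now 18 = byte 2 bit 2; 22 bits remain

Answer: 216 1 107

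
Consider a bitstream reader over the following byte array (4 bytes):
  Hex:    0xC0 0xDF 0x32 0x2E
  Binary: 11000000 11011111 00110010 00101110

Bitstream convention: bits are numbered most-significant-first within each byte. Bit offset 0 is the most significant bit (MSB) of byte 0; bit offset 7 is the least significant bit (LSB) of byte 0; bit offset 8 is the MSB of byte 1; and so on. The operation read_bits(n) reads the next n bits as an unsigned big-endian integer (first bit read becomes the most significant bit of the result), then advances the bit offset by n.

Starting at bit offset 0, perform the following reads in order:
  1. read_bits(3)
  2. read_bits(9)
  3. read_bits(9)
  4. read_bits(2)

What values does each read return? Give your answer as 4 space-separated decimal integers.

Read 1: bits[0:3] width=3 -> value=6 (bin 110); offset now 3 = byte 0 bit 3; 29 bits remain
Read 2: bits[3:12] width=9 -> value=13 (bin 000001101); offset now 12 = byte 1 bit 4; 20 bits remain
Read 3: bits[12:21] width=9 -> value=486 (bin 111100110); offset now 21 = byte 2 bit 5; 11 bits remain
Read 4: bits[21:23] width=2 -> value=1 (bin 01); offset now 23 = byte 2 bit 7; 9 bits remain

Answer: 6 13 486 1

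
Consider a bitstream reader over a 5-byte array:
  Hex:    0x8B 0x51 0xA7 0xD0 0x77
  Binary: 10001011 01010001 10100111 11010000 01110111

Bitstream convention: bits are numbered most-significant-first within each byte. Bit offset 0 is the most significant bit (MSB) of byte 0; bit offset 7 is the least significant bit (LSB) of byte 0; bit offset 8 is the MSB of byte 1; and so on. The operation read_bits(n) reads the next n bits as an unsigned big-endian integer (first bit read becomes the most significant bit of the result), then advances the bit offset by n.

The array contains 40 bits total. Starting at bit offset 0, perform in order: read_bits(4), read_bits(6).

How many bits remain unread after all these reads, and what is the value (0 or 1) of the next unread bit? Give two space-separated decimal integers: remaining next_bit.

Read 1: bits[0:4] width=4 -> value=8 (bin 1000); offset now 4 = byte 0 bit 4; 36 bits remain
Read 2: bits[4:10] width=6 -> value=45 (bin 101101); offset now 10 = byte 1 bit 2; 30 bits remain

Answer: 30 0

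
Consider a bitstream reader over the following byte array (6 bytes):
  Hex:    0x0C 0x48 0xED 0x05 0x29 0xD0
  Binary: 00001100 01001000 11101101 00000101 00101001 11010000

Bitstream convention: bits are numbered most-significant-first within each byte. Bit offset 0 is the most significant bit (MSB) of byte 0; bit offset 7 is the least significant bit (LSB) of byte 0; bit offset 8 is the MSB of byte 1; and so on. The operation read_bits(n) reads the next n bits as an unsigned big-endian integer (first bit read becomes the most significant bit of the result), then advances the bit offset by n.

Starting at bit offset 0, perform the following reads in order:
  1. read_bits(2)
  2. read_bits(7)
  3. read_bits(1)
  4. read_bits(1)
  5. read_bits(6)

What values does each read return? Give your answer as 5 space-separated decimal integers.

Read 1: bits[0:2] width=2 -> value=0 (bin 00); offset now 2 = byte 0 bit 2; 46 bits remain
Read 2: bits[2:9] width=7 -> value=24 (bin 0011000); offset now 9 = byte 1 bit 1; 39 bits remain
Read 3: bits[9:10] width=1 -> value=1 (bin 1); offset now 10 = byte 1 bit 2; 38 bits remain
Read 4: bits[10:11] width=1 -> value=0 (bin 0); offset now 11 = byte 1 bit 3; 37 bits remain
Read 5: bits[11:17] width=6 -> value=17 (bin 010001); offset now 17 = byte 2 bit 1; 31 bits remain

Answer: 0 24 1 0 17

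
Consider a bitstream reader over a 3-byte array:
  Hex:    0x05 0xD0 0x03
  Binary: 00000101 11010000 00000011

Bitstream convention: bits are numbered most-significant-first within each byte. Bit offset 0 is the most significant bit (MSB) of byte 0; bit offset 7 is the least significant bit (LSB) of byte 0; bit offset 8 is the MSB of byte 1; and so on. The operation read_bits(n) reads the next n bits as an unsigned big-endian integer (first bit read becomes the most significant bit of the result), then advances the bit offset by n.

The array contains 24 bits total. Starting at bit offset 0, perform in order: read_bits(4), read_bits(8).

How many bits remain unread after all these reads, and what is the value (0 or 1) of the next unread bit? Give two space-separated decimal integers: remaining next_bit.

Read 1: bits[0:4] width=4 -> value=0 (bin 0000); offset now 4 = byte 0 bit 4; 20 bits remain
Read 2: bits[4:12] width=8 -> value=93 (bin 01011101); offset now 12 = byte 1 bit 4; 12 bits remain

Answer: 12 0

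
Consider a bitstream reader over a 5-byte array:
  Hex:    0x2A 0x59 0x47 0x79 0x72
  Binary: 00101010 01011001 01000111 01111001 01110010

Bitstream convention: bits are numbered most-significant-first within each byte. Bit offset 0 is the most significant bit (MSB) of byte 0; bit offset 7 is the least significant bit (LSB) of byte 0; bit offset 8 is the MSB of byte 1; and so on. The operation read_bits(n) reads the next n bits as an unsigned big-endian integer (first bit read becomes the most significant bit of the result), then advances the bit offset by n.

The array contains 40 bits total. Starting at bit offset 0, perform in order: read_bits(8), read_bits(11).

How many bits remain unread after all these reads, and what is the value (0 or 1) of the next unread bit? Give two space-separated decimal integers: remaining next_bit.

Read 1: bits[0:8] width=8 -> value=42 (bin 00101010); offset now 8 = byte 1 bit 0; 32 bits remain
Read 2: bits[8:19] width=11 -> value=714 (bin 01011001010); offset now 19 = byte 2 bit 3; 21 bits remain

Answer: 21 0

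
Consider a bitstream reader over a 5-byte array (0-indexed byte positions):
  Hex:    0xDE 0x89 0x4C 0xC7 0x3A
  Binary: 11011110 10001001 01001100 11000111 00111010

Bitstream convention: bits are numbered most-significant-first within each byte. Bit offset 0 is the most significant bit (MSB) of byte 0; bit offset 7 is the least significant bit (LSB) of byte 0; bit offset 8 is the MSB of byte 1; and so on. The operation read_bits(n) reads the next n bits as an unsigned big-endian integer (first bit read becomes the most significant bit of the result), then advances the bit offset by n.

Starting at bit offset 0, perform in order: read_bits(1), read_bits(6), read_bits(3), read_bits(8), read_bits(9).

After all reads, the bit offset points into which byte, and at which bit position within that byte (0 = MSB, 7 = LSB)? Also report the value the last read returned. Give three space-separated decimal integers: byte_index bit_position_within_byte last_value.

Read 1: bits[0:1] width=1 -> value=1 (bin 1); offset now 1 = byte 0 bit 1; 39 bits remain
Read 2: bits[1:7] width=6 -> value=47 (bin 101111); offset now 7 = byte 0 bit 7; 33 bits remain
Read 3: bits[7:10] width=3 -> value=2 (bin 010); offset now 10 = byte 1 bit 2; 30 bits remain
Read 4: bits[10:18] width=8 -> value=37 (bin 00100101); offset now 18 = byte 2 bit 2; 22 bits remain
Read 5: bits[18:27] width=9 -> value=102 (bin 001100110); offset now 27 = byte 3 bit 3; 13 bits remain

Answer: 3 3 102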